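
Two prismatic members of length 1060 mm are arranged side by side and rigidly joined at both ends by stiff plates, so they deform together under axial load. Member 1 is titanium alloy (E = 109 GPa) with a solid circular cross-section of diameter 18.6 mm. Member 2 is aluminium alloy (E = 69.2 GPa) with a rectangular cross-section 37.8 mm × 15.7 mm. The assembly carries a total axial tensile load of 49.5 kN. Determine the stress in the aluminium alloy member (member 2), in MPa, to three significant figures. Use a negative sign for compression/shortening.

48.5 MPa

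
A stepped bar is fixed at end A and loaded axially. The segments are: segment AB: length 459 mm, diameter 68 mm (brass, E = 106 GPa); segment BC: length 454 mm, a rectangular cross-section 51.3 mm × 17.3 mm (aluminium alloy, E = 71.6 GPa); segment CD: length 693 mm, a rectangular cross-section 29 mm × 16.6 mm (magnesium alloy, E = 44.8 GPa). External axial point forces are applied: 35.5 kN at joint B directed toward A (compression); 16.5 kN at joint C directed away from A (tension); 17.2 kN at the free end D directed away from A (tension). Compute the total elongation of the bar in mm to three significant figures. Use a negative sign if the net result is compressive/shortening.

0.791 mm

Internal axial forces (sectioning from the free end, tension +): N_CD = 17.2 kN, N_BC = 33.7 kN, N_AB = -1.8 kN.
A_AB = 3632 mm².
A_BC = 887.5 mm².
A_CD = 481.4 mm².
δ_AB = -1800·459/(3632·106000) = -0.002146 mm
δ_BC = 33700·454/(887.5·71600) = 0.2408 mm
δ_CD = 17200·693/(481.4·44800) = 0.5527 mm
δ = Σδ_i = 0.7913 mm.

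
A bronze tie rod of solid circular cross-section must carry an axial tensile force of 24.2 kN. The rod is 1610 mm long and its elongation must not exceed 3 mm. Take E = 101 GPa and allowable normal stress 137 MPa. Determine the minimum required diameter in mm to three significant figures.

15.0 mm

Required area A ≥ P/σ_allow = 24200/137 = 176.6 mm².
For a solid circular section, d ≥ √(4A/π) = 15 mm.
Elongation limit: A ≥ PL/(Eδ_allow) = 24200·1610/(101000·3) = 128.6 mm² ⇒ d ≥ 12.8 mm.
The stress limit governs.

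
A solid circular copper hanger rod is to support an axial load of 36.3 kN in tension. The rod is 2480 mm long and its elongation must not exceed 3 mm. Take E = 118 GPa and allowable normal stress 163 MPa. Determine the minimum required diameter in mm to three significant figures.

18.0 mm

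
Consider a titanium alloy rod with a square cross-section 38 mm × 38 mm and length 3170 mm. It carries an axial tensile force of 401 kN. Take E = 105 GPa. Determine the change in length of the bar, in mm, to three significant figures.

8.38 mm

A = 1444 mm².
δ_mech = NL/(AE) = 401000·3170/(1444·105000) = 8.384 mm.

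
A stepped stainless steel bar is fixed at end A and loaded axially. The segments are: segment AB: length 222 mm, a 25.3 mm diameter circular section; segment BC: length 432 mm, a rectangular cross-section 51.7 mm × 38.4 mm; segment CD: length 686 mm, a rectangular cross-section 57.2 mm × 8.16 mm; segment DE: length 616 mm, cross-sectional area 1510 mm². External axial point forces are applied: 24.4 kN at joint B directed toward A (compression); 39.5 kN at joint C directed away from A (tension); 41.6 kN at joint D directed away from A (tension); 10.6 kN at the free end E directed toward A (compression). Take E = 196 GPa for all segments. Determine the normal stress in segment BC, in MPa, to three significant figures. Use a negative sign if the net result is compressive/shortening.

35.5 MPa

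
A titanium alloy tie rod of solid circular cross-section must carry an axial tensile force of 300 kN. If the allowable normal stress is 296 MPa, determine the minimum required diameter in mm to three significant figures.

35.9 mm

Required area A ≥ P/σ_allow = 300000/296 = 1014 mm².
For a solid circular section, d ≥ √(4A/π) = 35.92 mm.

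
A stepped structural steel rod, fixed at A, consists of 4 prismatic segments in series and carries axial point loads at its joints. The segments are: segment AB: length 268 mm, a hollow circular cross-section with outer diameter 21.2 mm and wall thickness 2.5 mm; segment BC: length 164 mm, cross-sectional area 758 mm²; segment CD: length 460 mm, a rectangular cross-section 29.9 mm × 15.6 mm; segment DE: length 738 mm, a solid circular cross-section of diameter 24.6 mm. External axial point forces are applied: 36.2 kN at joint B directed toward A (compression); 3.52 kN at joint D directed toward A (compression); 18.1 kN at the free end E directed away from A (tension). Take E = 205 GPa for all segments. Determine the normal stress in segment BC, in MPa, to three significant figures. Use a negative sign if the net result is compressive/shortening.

Internal axial forces (sectioning from the free end, tension +): N_DE = 18.1 kN, N_CD = 14.58 kN, N_BC = 14.58 kN, N_AB = -21.62 kN.
σ_BC = N_BC/A_BC = 14580/758 = 19.23 MPa.

19.2 MPa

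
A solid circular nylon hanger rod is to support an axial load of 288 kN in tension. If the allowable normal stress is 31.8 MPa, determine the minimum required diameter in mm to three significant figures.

107 mm

Required area A ≥ P/σ_allow = 288000/31.8 = 9057 mm².
For a solid circular section, d ≥ √(4A/π) = 107.4 mm.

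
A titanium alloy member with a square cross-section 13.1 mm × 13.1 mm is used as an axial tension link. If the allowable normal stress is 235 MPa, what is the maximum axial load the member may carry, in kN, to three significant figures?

40.3 kN

A = 171.6 mm².
P_max = σ_allow · A = 235 · 171.6 = 40330 N = 40.33 kN.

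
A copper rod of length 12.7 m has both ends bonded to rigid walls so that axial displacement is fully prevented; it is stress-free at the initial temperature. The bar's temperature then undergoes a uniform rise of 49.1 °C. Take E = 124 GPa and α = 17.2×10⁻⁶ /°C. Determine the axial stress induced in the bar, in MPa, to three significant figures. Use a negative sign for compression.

Free thermal expansion αLΔT = 17.2e-6 · 12700 · 49.1 = 10.73 mm.
The walls impose strain ε = −(10.73)/12700 = -8.4452e-04; σ = Eε = 124000 · -8.4452e-04 = -104.7 MPa.

-105 MPa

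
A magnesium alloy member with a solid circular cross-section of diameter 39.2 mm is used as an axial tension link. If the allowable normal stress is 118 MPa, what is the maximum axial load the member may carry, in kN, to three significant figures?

142 kN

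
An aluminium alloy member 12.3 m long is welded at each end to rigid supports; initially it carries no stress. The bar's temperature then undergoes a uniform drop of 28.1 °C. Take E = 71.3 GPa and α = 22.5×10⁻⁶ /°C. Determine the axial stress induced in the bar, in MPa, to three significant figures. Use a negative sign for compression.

45.1 MPa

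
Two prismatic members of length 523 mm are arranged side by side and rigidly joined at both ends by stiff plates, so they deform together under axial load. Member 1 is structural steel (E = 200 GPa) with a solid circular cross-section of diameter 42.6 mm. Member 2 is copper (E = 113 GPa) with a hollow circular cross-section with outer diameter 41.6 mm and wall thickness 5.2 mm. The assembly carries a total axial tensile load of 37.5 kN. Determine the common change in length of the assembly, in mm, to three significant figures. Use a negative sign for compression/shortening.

0.0557 mm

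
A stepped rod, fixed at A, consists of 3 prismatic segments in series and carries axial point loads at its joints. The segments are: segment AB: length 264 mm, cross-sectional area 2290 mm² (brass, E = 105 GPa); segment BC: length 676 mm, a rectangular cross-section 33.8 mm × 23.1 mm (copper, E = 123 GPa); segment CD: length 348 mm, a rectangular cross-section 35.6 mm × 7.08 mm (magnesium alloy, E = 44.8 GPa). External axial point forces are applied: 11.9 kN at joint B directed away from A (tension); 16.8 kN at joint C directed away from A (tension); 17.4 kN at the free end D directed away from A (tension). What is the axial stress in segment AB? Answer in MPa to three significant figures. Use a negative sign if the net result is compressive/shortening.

Internal axial forces (sectioning from the free end, tension +): N_CD = 17.4 kN, N_BC = 34.2 kN, N_AB = 46.1 kN.
σ_AB = N_AB/A_AB = 46100/2290 = 20.13 MPa.

20.1 MPa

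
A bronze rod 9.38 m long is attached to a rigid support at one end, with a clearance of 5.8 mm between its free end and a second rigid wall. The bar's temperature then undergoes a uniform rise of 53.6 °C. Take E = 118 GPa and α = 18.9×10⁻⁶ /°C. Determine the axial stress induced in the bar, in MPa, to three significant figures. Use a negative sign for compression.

Free thermal expansion αLΔT = 18.9e-6 · 9380 · 53.6 = 9.502 mm.
The walls engage after the gap closes; constrained expansion = 9.502 − 5.8 = 3.702 mm.
The walls impose strain ε = −(3.702)/9380 = -3.9470e-04; σ = Eε = 118000 · -3.9470e-04 = -46.57 MPa.

-46.6 MPa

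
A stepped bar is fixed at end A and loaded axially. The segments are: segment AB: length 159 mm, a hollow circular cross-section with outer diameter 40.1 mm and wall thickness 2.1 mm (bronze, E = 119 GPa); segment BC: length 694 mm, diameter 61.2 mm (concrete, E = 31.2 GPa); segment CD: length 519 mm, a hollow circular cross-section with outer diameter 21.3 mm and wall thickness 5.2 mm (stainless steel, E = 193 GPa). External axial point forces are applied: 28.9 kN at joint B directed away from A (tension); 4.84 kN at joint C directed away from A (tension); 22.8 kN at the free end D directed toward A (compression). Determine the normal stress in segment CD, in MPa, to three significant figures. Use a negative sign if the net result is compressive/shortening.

Internal axial forces (sectioning from the free end, tension +): N_CD = -22.8 kN, N_BC = -17.96 kN, N_AB = 10.94 kN.
A_CD = 263 mm².
σ_CD = N_CD/A_CD = -22800/263 = -86.69 MPa.

-86.7 MPa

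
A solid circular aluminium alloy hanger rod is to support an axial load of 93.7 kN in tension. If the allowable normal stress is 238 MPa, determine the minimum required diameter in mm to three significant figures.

22.4 mm

Required area A ≥ P/σ_allow = 93700/238 = 393.7 mm².
For a solid circular section, d ≥ √(4A/π) = 22.39 mm.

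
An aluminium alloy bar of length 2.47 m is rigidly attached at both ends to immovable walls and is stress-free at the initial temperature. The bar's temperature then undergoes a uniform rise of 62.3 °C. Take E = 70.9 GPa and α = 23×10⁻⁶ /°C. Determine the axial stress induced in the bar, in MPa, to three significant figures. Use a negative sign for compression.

-102 MPa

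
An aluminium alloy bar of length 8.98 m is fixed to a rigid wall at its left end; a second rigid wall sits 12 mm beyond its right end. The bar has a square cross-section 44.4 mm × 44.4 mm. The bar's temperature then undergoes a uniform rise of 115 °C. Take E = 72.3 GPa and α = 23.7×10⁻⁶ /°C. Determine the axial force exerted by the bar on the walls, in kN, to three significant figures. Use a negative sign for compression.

Free thermal expansion αLΔT = 23.7e-6 · 8980 · 115 = 24.47 mm.
The walls engage after the gap closes; constrained expansion = 24.47 − 12 = 12.47 mm.
The walls impose strain ε = −(12.47)/8980 = -1.3892e-03; σ = Eε = 72300 · -1.3892e-03 = -100.4 MPa.
Wall reaction R = σ·A = -100.4·1971 = -198000 N = -198 kN.

-198 kN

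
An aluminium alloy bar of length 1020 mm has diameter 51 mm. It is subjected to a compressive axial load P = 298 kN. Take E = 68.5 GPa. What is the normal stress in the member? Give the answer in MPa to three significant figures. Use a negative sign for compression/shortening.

-146 MPa

A = 2043 mm².
σ = N/A = -298000/2043 = -145.9 MPa.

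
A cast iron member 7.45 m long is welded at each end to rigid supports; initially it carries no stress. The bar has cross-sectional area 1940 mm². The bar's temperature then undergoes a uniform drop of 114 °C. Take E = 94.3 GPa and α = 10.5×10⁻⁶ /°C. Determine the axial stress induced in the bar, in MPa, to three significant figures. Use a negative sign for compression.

113 MPa

Free thermal expansion αLΔT = 10.5e-6 · 7450 · -114 = -8.918 mm.
The walls impose strain ε = −(-8.918)/7450 = 1.1970e-03; σ = Eε = 94300 · 1.1970e-03 = 112.9 MPa.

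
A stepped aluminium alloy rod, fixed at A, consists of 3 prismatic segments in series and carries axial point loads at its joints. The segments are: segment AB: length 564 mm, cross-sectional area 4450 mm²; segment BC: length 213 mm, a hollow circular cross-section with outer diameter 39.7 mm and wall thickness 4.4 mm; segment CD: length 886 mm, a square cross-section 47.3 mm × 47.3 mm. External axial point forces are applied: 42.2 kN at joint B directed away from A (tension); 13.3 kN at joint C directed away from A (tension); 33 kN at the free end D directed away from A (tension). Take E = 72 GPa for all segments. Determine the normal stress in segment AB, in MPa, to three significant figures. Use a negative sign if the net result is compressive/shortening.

Internal axial forces (sectioning from the free end, tension +): N_CD = 33 kN, N_BC = 46.3 kN, N_AB = 88.5 kN.
σ_AB = N_AB/A_AB = 88500/4450 = 19.89 MPa.

19.9 MPa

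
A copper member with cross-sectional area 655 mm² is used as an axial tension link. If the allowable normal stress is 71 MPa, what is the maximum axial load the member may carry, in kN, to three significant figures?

46.5 kN

P_max = σ_allow · A = 71 · 655 = 46500 N = 46.51 kN.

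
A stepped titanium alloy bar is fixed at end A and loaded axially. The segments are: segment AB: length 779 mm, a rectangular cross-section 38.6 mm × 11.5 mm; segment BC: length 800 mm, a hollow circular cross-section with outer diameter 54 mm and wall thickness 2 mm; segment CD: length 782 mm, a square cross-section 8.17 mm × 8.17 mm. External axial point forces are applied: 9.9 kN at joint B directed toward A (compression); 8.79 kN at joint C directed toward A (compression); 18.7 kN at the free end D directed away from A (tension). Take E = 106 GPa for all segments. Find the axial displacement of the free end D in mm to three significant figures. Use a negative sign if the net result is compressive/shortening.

Internal axial forces (sectioning from the free end, tension +): N_CD = 18.7 kN, N_BC = 9.91 kN, N_AB = 0.01 kN.
A_AB = 443.9 mm².
A_BC = 326.7 mm².
A_CD = 66.75 mm².
δ_AB = 10·779/(443.9·106000) = 0.0001656 mm
δ_BC = 9910·800/(326.7·106000) = 0.2289 mm
δ_CD = 18700·782/(66.75·106000) = 2.067 mm
δ = Σδ_i = 2.296 mm.

2.30 mm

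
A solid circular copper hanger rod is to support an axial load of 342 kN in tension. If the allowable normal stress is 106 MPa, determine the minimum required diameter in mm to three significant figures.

Required area A ≥ P/σ_allow = 342000/106 = 3226 mm².
For a solid circular section, d ≥ √(4A/π) = 64.09 mm.

64.1 mm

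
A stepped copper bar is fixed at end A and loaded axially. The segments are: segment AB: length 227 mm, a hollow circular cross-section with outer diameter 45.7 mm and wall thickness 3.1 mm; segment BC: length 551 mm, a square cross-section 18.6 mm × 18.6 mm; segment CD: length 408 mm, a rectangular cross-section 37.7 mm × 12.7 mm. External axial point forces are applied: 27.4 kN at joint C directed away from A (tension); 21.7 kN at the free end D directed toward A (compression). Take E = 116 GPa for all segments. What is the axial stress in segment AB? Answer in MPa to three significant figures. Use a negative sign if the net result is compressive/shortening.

13.7 MPa

Internal axial forces (sectioning from the free end, tension +): N_CD = -21.7 kN, N_BC = 5.7 kN, N_AB = 5.7 kN.
A_AB = 414.9 mm².
σ_AB = N_AB/A_AB = 5700/414.9 = 13.74 MPa.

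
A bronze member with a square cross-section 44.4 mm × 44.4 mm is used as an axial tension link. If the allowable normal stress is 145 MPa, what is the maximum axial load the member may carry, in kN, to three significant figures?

286 kN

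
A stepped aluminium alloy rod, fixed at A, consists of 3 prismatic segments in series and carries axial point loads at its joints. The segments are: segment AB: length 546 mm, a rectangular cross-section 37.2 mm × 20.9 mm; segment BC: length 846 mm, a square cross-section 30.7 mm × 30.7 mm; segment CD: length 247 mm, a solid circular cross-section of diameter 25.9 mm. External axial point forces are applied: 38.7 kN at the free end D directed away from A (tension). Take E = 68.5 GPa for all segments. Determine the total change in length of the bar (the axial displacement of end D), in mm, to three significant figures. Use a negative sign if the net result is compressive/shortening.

Internal axial forces (sectioning from the free end, tension +): N_CD = 38.7 kN, N_BC = 38.7 kN, N_AB = 38.7 kN.
A_AB = 777.5 mm².
A_BC = 942.5 mm².
A_CD = 526.9 mm².
δ_AB = 38700·546/(777.5·68500) = 0.3968 mm
δ_BC = 38700·846/(942.5·68500) = 0.5071 mm
δ_CD = 38700·247/(526.9·68500) = 0.2649 mm
δ = Σδ_i = 1.169 mm.

1.17 mm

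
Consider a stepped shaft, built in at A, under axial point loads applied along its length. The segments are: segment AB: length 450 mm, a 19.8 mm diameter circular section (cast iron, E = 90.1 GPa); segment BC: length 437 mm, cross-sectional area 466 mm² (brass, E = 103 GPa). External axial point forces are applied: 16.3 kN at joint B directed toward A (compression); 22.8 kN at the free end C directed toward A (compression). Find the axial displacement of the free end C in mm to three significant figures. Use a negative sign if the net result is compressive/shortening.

Internal axial forces (sectioning from the free end, tension +): N_BC = -22.8 kN, N_AB = -39.1 kN.
A_AB = 307.9 mm².
δ_AB = -39100·450/(307.9·90100) = -0.6342 mm
δ_BC = -22800·437/(466·103000) = -0.2076 mm
δ = Σδ_i = -0.8418 mm.

-0.842 mm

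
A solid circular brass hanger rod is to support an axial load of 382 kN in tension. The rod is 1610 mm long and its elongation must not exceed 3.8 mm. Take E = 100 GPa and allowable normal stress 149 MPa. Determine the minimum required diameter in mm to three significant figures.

57.1 mm

Required area A ≥ P/σ_allow = 382000/149 = 2564 mm².
For a solid circular section, d ≥ √(4A/π) = 57.13 mm.
Elongation limit: A ≥ PL/(Eδ_allow) = 382000·1610/(100000·3.8) = 1618 mm² ⇒ d ≥ 45.39 mm.
The stress limit governs.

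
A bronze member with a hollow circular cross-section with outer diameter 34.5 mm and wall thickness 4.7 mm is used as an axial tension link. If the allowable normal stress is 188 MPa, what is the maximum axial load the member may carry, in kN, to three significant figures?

A = 440 mm².
P_max = σ_allow · A = 188 · 440 = 82720 N = 82.72 kN.

82.7 kN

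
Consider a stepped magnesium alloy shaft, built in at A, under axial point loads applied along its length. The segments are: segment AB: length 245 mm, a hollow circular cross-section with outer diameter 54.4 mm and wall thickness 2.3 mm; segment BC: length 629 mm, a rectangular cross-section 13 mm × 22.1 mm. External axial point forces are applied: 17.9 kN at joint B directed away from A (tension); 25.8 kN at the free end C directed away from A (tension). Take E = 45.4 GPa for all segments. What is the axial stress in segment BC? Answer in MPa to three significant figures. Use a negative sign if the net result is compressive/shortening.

Internal axial forces (sectioning from the free end, tension +): N_BC = 25.8 kN, N_AB = 43.7 kN.
A_BC = 287.3 mm².
σ_BC = N_BC/A_BC = 25800/287.3 = 89.8 MPa.

89.8 MPa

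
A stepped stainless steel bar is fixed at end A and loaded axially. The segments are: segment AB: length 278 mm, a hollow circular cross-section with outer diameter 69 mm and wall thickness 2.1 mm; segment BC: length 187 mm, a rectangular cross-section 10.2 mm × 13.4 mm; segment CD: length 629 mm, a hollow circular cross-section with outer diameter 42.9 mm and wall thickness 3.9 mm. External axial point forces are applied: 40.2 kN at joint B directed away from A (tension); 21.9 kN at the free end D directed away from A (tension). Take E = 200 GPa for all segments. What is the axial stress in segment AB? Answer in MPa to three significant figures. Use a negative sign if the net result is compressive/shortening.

141 MPa

Internal axial forces (sectioning from the free end, tension +): N_CD = 21.9 kN, N_BC = 21.9 kN, N_AB = 62.1 kN.
A_AB = 441.4 mm².
σ_AB = N_AB/A_AB = 62100/441.4 = 140.7 MPa.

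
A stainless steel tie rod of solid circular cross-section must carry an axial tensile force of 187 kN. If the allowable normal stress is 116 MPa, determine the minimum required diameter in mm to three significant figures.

45.3 mm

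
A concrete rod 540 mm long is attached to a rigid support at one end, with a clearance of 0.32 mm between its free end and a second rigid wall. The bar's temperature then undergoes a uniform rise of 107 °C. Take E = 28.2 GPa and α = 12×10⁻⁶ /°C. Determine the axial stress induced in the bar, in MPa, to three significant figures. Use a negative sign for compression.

-19.5 MPa

Free thermal expansion αLΔT = 12e-6 · 540 · 107 = 0.6934 mm.
The walls engage after the gap closes; constrained expansion = 0.6934 − 0.32 = 0.3734 mm.
The walls impose strain ε = −(0.3734)/540 = -6.9141e-04; σ = Eε = 28200 · -6.9141e-04 = -19.5 MPa.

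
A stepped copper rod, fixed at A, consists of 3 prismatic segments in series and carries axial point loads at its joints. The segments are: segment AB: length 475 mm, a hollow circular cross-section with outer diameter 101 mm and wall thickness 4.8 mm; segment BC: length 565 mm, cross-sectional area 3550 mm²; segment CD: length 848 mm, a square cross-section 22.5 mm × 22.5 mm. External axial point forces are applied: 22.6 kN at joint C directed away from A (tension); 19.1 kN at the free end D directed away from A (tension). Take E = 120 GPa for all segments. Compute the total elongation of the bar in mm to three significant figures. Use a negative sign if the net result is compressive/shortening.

0.436 mm

Internal axial forces (sectioning from the free end, tension +): N_CD = 19.1 kN, N_BC = 41.7 kN, N_AB = 41.7 kN.
A_AB = 1451 mm².
A_CD = 506.2 mm².
δ_AB = 41700·475/(1451·120000) = 0.1138 mm
δ_BC = 41700·565/(3550·120000) = 0.05531 mm
δ_CD = 19100·848/(506.2·120000) = 0.2666 mm
δ = Σδ_i = 0.4357 mm.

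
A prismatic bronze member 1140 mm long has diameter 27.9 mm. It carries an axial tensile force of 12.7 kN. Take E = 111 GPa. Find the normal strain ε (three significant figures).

1.87e-04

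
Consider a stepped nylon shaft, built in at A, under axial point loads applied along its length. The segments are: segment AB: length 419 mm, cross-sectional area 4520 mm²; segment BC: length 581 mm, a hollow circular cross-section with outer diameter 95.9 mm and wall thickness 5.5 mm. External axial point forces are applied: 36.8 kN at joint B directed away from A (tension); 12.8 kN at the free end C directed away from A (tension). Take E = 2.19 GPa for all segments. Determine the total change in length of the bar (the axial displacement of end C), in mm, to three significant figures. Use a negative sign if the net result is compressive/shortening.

Internal axial forces (sectioning from the free end, tension +): N_BC = 12.8 kN, N_AB = 49.6 kN.
A_BC = 1562 mm².
δ_AB = 49600·419/(4520·2190) = 2.099 mm
δ_BC = 12800·581/(1562·2190) = 2.174 mm
δ = Σδ_i = 4.273 mm.

4.27 mm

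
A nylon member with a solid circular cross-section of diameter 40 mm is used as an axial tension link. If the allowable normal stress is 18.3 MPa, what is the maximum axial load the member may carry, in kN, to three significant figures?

23.0 kN

A = 1257 mm².
P_max = σ_allow · A = 18.3 · 1257 = 23000 N = 23 kN.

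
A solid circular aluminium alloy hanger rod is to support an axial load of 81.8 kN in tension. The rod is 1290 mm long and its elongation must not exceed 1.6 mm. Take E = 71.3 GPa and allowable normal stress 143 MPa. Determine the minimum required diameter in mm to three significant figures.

Required area A ≥ P/σ_allow = 81800/143 = 572 mm².
For a solid circular section, d ≥ √(4A/π) = 26.99 mm.
Elongation limit: A ≥ PL/(Eδ_allow) = 81800·1290/(71300·1.6) = 925 mm² ⇒ d ≥ 34.32 mm.
The elongation limit governs.

34.3 mm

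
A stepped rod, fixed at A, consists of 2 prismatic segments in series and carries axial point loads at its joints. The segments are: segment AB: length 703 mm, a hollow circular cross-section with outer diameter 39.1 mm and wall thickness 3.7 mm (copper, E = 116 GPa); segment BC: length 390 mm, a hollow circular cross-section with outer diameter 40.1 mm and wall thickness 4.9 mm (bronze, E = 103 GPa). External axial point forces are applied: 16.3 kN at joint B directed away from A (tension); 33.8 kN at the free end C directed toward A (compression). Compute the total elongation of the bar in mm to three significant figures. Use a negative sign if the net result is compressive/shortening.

Internal axial forces (sectioning from the free end, tension +): N_BC = -33.8 kN, N_AB = -17.5 kN.
A_AB = 411.5 mm².
A_BC = 541.9 mm².
δ_AB = -17500·703/(411.5·116000) = -0.2577 mm
δ_BC = -33800·390/(541.9·103000) = -0.2362 mm
δ = Σδ_i = -0.4939 mm.

-0.494 mm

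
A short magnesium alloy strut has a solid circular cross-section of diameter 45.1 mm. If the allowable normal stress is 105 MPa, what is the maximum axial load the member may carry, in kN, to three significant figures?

A = 1598 mm².
P_max = σ_allow · A = 105 · 1598 = 167700 N = 167.7 kN.

168 kN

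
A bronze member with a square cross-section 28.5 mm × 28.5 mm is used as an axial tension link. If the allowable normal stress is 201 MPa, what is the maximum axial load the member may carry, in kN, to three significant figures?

A = 812.2 mm².
P_max = σ_allow · A = 201 · 812.2 = 163300 N = 163.3 kN.

163 kN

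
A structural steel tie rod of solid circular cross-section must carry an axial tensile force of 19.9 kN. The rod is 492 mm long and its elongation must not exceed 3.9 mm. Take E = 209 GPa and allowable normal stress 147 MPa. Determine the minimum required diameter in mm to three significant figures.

Required area A ≥ P/σ_allow = 19900/147 = 135.4 mm².
For a solid circular section, d ≥ √(4A/π) = 13.13 mm.
Elongation limit: A ≥ PL/(Eδ_allow) = 19900·492/(209000·3.9) = 12.01 mm² ⇒ d ≥ 3.911 mm.
The stress limit governs.

13.1 mm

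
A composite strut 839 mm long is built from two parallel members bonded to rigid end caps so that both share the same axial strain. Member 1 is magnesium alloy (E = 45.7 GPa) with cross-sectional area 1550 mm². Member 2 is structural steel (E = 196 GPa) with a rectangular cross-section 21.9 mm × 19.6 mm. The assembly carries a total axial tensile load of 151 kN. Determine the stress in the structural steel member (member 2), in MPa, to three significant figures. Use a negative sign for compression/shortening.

A_2 = 429.2 mm².
Equal strain + equilibrium ⇒ each member carries load in proportion to AE: A₁E₁ = 70840000 N, A₂E₂ = 84130000 N, ΣAE = 155000000 N.
σ₂ = P·E₂/ΣAE = 151000·196000/155000000 = 191 MPa.

191 MPa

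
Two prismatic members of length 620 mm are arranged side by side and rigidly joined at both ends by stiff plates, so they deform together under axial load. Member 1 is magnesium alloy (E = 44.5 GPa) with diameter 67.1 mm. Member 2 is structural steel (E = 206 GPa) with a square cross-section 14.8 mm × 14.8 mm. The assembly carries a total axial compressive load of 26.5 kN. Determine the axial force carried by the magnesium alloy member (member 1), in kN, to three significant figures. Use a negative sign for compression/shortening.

-20.6 kN

A_1 = 3536 mm².
A_2 = 219 mm².
Equal strain + equilibrium ⇒ each member carries load in proportion to AE: A₁E₁ = 157400000 N, A₂E₂ = 45120000 N, ΣAE = 202500000 N.
F₁ = P·A₁E₁/ΣAE = -26500·157400000/202500000 = -20590 N.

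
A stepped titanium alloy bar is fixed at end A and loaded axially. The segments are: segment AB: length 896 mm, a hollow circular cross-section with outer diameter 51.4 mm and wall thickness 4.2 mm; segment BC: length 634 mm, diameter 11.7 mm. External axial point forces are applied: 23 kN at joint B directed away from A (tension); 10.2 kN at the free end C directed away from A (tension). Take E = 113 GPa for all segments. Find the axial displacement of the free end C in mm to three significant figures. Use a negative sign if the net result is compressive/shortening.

0.955 mm

Internal axial forces (sectioning from the free end, tension +): N_BC = 10.2 kN, N_AB = 33.2 kN.
A_AB = 622.8 mm².
A_BC = 107.5 mm².
δ_AB = 33200·896/(622.8·113000) = 0.4227 mm
δ_BC = 10200·634/(107.5·113000) = 0.5323 mm
δ = Σδ_i = 0.955 mm.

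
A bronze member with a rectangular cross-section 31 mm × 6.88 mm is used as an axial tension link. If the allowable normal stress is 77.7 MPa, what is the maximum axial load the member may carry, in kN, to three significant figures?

16.6 kN

A = 213.3 mm².
P_max = σ_allow · A = 77.7 · 213.3 = 16570 N = 16.57 kN.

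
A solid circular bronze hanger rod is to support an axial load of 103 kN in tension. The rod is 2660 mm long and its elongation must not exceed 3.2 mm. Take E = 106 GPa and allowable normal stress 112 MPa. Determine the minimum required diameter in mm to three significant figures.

Required area A ≥ P/σ_allow = 103000/112 = 919.6 mm².
For a solid circular section, d ≥ √(4A/π) = 34.22 mm.
Elongation limit: A ≥ PL/(Eδ_allow) = 103000·2660/(106000·3.2) = 807.7 mm² ⇒ d ≥ 32.07 mm.
The stress limit governs.

34.2 mm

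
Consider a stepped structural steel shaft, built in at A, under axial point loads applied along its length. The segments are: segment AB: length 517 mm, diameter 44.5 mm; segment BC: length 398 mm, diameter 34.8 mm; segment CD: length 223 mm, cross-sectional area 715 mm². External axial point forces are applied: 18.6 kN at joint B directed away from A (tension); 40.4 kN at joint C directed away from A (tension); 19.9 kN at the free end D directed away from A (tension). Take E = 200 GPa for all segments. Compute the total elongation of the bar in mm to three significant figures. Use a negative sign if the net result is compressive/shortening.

Internal axial forces (sectioning from the free end, tension +): N_CD = 19.9 kN, N_BC = 60.3 kN, N_AB = 78.9 kN.
A_AB = 1555 mm².
A_BC = 951.1 mm².
δ_AB = 78900·517/(1555·200000) = 0.1311 mm
δ_BC = 60300·398/(951.1·200000) = 0.1262 mm
δ_CD = 19900·223/(715·200000) = 0.03103 mm
δ = Σδ_i = 0.2883 mm.

0.288 mm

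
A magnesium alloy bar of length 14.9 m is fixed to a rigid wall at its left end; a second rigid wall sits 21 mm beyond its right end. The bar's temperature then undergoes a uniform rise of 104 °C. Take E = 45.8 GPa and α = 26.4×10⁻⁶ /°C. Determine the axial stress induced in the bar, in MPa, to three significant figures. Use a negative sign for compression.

Free thermal expansion αLΔT = 26.4e-6 · 14900 · 104 = 40.91 mm.
The walls engage after the gap closes; constrained expansion = 40.91 − 21 = 19.91 mm.
The walls impose strain ε = −(19.91)/14900 = -1.3362e-03; σ = Eε = 45800 · -1.3362e-03 = -61.2 MPa.

-61.2 MPa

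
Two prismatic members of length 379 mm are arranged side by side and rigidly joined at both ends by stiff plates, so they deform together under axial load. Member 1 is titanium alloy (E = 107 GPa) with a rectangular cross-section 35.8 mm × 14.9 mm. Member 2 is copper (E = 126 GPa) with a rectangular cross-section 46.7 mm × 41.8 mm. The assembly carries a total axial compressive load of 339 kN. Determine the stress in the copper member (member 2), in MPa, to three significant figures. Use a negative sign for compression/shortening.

-141 MPa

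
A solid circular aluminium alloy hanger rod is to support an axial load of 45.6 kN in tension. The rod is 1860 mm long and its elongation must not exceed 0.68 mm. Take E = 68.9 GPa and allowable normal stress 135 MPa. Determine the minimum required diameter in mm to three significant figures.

Required area A ≥ P/σ_allow = 45600/135 = 337.8 mm².
For a solid circular section, d ≥ √(4A/π) = 20.74 mm.
Elongation limit: A ≥ PL/(Eδ_allow) = 45600·1860/(68900·0.68) = 1810 mm² ⇒ d ≥ 48.01 mm.
The elongation limit governs.

48.0 mm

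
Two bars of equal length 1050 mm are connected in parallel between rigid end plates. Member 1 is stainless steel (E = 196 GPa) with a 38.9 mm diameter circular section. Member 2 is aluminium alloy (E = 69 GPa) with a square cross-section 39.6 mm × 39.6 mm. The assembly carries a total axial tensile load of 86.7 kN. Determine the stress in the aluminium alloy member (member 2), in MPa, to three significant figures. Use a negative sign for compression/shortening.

17.5 MPa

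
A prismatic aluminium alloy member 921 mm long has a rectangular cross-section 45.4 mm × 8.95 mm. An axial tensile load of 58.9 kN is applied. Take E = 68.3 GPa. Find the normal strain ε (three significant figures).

A = 406.3 mm².
σ = N/A = 145 MPa; ε = σ/E = 145/68300 = 2.122e-03.

0.00212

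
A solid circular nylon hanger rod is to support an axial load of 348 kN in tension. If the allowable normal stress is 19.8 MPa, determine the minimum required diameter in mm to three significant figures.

150 mm

Required area A ≥ P/σ_allow = 348000/19.8 = 17580 mm².
For a solid circular section, d ≥ √(4A/π) = 149.6 mm.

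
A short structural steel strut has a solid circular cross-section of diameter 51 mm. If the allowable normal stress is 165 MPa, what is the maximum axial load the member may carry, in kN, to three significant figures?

A = 2043 mm².
P_max = σ_allow · A = 165 · 2043 = 337100 N = 337.1 kN.

337 kN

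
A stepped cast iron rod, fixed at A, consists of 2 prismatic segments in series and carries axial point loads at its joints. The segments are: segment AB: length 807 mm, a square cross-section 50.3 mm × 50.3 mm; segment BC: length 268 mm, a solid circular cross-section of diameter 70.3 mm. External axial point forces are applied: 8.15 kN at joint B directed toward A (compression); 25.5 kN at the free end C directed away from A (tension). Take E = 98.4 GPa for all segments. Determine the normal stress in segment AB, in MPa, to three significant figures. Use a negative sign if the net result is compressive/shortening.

6.86 MPa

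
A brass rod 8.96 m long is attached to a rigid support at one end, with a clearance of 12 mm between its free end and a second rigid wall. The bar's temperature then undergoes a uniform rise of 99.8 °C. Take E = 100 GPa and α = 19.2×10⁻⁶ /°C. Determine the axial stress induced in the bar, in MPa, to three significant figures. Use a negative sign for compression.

Free thermal expansion αLΔT = 19.2e-6 · 8960 · 99.8 = 17.17 mm.
The walls engage after the gap closes; constrained expansion = 17.17 − 12 = 5.169 mm.
The walls impose strain ε = −(5.169)/8960 = -5.7687e-04; σ = Eε = 100000 · -5.7687e-04 = -57.69 MPa.

-57.7 MPa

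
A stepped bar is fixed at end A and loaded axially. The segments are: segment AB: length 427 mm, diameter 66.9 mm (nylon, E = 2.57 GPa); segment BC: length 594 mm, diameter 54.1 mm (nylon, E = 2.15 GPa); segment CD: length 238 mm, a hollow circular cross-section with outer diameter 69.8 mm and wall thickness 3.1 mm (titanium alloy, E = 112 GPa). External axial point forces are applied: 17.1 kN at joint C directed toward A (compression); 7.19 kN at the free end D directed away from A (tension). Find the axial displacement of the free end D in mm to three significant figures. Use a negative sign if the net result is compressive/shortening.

-1.64 mm

Internal axial forces (sectioning from the free end, tension +): N_CD = 7.19 kN, N_BC = -9.91 kN, N_AB = -9.91 kN.
A_AB = 3515 mm².
A_BC = 2299 mm².
A_CD = 649.6 mm².
δ_AB = -9910·427/(3515·2570) = -0.4684 mm
δ_BC = -9910·594/(2299·2150) = -1.191 mm
δ_CD = 7190·238/(649.6·112000) = 0.02352 mm
δ = Σδ_i = -1.636 mm.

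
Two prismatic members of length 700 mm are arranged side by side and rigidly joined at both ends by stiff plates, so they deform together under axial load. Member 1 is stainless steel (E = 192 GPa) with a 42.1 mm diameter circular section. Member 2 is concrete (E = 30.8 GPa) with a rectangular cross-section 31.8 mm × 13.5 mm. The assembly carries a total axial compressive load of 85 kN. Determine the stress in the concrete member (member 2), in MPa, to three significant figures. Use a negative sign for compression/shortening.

A_1 = 1392 mm².
A_2 = 429.3 mm².
Equal strain + equilibrium ⇒ each member carries load in proportion to AE: A₁E₁ = 267300000 N, A₂E₂ = 13220000 N, ΣAE = 280500000 N.
σ₂ = P·E₂/ΣAE = -85000·30800/280500000 = -9.333 MPa.

-9.33 MPa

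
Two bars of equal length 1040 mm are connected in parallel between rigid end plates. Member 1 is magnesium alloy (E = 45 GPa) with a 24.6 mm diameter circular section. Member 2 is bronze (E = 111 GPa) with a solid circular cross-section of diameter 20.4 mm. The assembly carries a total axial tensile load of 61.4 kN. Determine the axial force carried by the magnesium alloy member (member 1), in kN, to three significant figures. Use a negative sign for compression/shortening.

22.8 kN

A_1 = 475.3 mm².
A_2 = 326.9 mm².
Equal strain + equilibrium ⇒ each member carries load in proportion to AE: A₁E₁ = 21390000 N, A₂E₂ = 36280000 N, ΣAE = 57670000 N.
F₁ = P·A₁E₁/ΣAE = 61400·21390000/57670000 = 22770 N.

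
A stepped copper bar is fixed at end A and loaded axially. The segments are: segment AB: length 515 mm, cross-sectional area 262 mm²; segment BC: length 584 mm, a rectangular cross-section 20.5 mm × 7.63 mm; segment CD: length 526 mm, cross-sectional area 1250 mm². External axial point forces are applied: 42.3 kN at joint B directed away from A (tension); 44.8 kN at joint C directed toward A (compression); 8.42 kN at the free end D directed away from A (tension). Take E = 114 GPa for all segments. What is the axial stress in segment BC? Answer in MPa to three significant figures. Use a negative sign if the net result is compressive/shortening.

Internal axial forces (sectioning from the free end, tension +): N_CD = 8.42 kN, N_BC = -36.38 kN, N_AB = 5.92 kN.
A_BC = 156.4 mm².
σ_BC = N_BC/A_BC = -36380/156.4 = -232.6 MPa.

-233 MPa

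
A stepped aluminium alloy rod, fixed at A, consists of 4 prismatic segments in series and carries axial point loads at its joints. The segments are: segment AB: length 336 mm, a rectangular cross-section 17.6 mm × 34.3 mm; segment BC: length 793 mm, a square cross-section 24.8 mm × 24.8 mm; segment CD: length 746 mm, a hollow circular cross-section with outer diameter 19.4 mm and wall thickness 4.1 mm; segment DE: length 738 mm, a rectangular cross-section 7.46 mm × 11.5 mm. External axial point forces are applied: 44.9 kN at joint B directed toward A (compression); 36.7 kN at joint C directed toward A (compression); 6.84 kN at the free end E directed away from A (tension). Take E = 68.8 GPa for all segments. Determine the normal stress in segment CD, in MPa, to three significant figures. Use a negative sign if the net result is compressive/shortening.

34.7 MPa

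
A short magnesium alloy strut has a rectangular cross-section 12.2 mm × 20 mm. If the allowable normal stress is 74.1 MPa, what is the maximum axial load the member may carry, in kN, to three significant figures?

18.1 kN

A = 244 mm².
P_max = σ_allow · A = 74.1 · 244 = 18080 N = 18.08 kN.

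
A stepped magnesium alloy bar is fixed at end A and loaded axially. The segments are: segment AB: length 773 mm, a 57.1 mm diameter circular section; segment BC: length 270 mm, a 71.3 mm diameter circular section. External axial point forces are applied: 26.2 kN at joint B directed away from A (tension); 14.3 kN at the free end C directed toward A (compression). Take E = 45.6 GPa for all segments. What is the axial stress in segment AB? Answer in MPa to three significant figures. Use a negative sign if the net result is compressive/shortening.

4.65 MPa

Internal axial forces (sectioning from the free end, tension +): N_BC = -14.3 kN, N_AB = 11.9 kN.
A_AB = 2561 mm².
σ_AB = N_AB/A_AB = 11900/2561 = 4.647 MPa.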